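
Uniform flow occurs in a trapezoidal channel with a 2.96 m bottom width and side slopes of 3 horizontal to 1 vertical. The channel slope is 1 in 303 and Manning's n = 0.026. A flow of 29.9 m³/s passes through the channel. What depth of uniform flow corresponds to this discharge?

y_n = 1.69 m

Manning's equation rearranged: A R^(2/3) = nQ / (1·√S) = 0.026 × 29.9 / (√0.0033) = 13.53.
Trying y = 2.02 m: A R^(2/3) = 20.09 — over.
Trying y = 1.34 m: A R^(2/3) = 8.18 — short.
Trying y = 1.69 m: A R^(2/3) = 13.52 — close enough.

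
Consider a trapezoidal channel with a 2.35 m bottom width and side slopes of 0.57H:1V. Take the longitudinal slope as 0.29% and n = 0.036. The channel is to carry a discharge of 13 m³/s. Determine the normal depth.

Manning's equation rearranged: A R^(2/3) = nQ / (1·√S) = 0.036 × 13 / (√0.0029) = 8.691.
Trying y = 2.75 m: A R^(2/3) = 12.44 — too large.
Trying y = 1.84 m: A R^(2/3) = 6.042 — too small.
Trying y = 2.26 m: A R^(2/3) = 8.701 — close enough.

y_n = 2.26 m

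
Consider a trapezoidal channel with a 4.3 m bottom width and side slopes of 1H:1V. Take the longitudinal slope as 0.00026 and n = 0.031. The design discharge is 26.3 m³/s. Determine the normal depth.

Manning's equation rearranged: A R^(2/3) = nQ / (1·√S) = 0.031 × 26.3 / (√0.00026) = 50.56.
Trying y = 4.16 m: A R^(2/3) = 59.36 — high.
Trying y = 2.84 m: A R^(2/3) = 28.25 — low.
Trying y = 3.84 m: A R^(2/3) = 50.63 — close enough.

y_n = 3.84 m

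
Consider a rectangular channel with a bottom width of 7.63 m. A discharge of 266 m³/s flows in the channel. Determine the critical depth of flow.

For a rectangular channel, critical depth y_c = (q²/g)^(1/3) where q = Q/b = 266/7.63 = 34.86 m²/s.
So y_c = (34.86²/9.81)^(1/3) = 4.99 m.

y_c = 4.99 m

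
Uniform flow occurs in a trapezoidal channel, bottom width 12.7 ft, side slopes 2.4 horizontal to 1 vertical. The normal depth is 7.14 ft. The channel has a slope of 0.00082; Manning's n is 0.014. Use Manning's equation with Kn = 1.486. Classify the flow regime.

With bottom width b = 12.7 ft and side slope z = 2.4: A = (b + zy)y = (12.7 + 2.4×7.14)×7.14 = 213 ft²; P = b + 2y√(1+z²) = 12.7 + 2×7.14×2.6 = 49.83 ft.
Hydraulic radius R = A/P = 213/49.83 = 4.275 ft.
V = (1.486/n) R^(2/3) √S = (1.486/0.014) × 4.275^(2/3) × √0.00082 = 8.006 ft/s. Hydraulic depth D_h = A/T = 213/46.97 = 4.535 ft.
Froude number Fr = V/√(g·D_h) = 8.006/√(32.2×4.535) = 0.663, which is less than 1, so the flow is subcritical.

subcritical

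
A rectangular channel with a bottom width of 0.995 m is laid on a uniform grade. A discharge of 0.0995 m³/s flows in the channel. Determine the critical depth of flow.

For a rectangular channel, critical depth y_c = (q²/g)^(1/3) where q = Q/b = 0.0995/0.995 = 0.1 m²/s.
So y_c = (0.1²/9.81)^(1/3) = 0.101 m.

y_c = 0.101 m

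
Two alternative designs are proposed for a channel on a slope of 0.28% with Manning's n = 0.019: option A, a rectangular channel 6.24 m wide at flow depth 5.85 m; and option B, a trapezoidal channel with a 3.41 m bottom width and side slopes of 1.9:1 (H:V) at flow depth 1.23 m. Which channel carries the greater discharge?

Channel A: Flow area A = b·y = 6.24 × 5.85 = 36.5 m². Wetted perimeter P = b + 2y = 6.24 + 2×5.85 = 17.94 m. Hydraulic radius R = A/P = 36.5/17.94 = 2.035 m. Q_A = (1/0.019)·36.5·2.035^(2/3)·√0.0028 = 163.2 m³/s.
Channel B: With bottom width b = 3.41 m and side slope z = 1.9: A = (b + zy)y = (3.41 + 1.9×1.23)×1.23 = 7.069 m²; P = b + 2y√(1+z²) = 3.41 + 2×1.23×2.147 = 8.692 m. Hydraulic radius R = A/P = 7.069/8.692 = 0.8133 m. Q_B = (1/0.019)·7.069·0.8133^(2/3)·√0.0028 = 17.15 m³/s.
Q_A = 163.2 m³/s vs Q_B = 17.15 m³/s, so channel A carries more.

channel A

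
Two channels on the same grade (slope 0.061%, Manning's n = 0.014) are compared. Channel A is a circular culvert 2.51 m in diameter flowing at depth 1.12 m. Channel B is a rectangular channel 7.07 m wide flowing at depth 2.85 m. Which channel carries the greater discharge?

Channel A: For a circular section of diameter D = 2.51 m at depth y = 1.12 m, the central angle is θ = 2 arccos(1 − 2y/D) = 2.926 rad. Then A = (D²/8)(θ − sin θ) = 2.136 m² and P = Dθ/2 = 3.672 m. Hydraulic radius R = A/P = 2.136/3.672 = 0.5816 m. Q_A = (1/0.014)·2.136·0.5816^(2/3)·√0.00061 = 2.625 m³/s.
Channel B: Flow area A = b·y = 7.07 × 2.85 = 20.15 m². Wetted perimeter P = b + 2y = 7.07 + 2×2.85 = 12.77 m. Hydraulic radius R = A/P = 20.15/12.77 = 1.578 m. Q_B = (1/0.014)·20.15·1.578^(2/3)·√0.00061 = 48.18 m³/s.
Q_A = 2.625 m³/s vs Q_B = 48.18 m³/s, so channel B carries more.

channel B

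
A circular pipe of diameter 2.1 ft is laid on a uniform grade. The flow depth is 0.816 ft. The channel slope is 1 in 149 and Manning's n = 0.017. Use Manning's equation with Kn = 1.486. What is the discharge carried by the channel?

Q = 5.16 ft³/s

For a circular section of diameter D = 2.1 ft at depth y = 0.816 ft, the central angle is θ = 2 arccos(1 − 2y/D) = 2.692 rad. Then A = (D²/8)(θ − sin θ) = 1.245 ft² and P = Dθ/2 = 2.827 ft.
Hydraulic radius R = A/P = 1.245/2.827 = 0.4403 ft.
Manning's equation: Q = (1.486/n) A R^(2/3) S^(1/2) = (1.486/0.017) × 1.245 × 0.4403^(2/3) × 0.006711^(1/2) = 5.16 ft³/s.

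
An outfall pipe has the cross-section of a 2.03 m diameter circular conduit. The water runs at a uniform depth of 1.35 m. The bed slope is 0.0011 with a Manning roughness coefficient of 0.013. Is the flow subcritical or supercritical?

subcritical

For a circular section of diameter D = 2.03 m at depth y = 1.35 m, the central angle is θ = 2 arccos(1 − 2y/D) = 3.814 rad. Then A = (D²/8)(θ − sin θ) = 2.286 m² and P = Dθ/2 = 3.872 m.
Hydraulic radius R = A/P = 2.286/3.872 = 0.5904 m.
V = (1/n) R^(2/3) √S = (1/0.013) × 0.5904^(2/3) × √0.0011 = 1.796 m/s. Hydraulic depth D_h = A/T = 2.286/1.916 = 1.193 m.
Froude number Fr = V/√(g·D_h) = 1.796/√(9.81×1.193) = 0.525, which is less than 1, so the flow is subcritical.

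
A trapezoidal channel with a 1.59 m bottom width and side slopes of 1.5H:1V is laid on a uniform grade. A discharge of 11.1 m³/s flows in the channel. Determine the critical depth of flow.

At critical depth, Q² T / (g A³) = 1, i.e. A³/T = Q²/g = 11.1²/9.81 = 12.56.
At y = 1.31 m: A³/T = 18.3 — too large.
At y = 0.903 m: A³/T = 4.373 — too small.
At y = 1.19 m: A³/T = 12.55 — ≈ 12.56.

y_c = 1.19 m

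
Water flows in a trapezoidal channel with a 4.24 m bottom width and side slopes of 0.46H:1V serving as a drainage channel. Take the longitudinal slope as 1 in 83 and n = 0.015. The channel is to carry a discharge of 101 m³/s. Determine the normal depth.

y_n = 2.22 m

Manning's equation rearranged: A R^(2/3) = nQ / (1·√S) = 0.015 × 101 / (√0.01205) = 13.8.
Try y = 2.56 m: A R^(2/3) = 17.39 — high.
Try y = 2.22 m: A R^(2/3) = 13.77 — ≈ 13.8.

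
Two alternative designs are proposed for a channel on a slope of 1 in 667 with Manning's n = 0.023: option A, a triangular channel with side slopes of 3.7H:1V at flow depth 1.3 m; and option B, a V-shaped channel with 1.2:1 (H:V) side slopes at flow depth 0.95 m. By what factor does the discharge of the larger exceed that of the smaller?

Channel A: For a triangular section with side slope z = 3.7: A = zy² = 3.7×1.3² = 6.253 m²; P = 2y√(1+z²) = 2×1.3×3.833 = 9.965 m. Hydraulic radius R = A/P = 6.253/9.965 = 0.6275 m. Q_A = (1/0.023)·6.253·0.6275^(2/3)·√0.001499 = 7.716 m³/s.
Channel B: For a triangular section with side slope z = 1.2: A = zy² = 1.2×0.95² = 1.083 m²; P = 2y√(1+z²) = 2×0.95×1.562 = 2.968 m. Hydraulic radius R = A/P = 1.083/2.968 = 0.3649 m. Q_B = (1/0.023)·1.083·0.3649^(2/3)·√0.001499 = 0.931 m³/s.
The larger discharge is 7.716 m³/s and the smaller is 0.931 m³/s; the ratio is 8.29.

8.29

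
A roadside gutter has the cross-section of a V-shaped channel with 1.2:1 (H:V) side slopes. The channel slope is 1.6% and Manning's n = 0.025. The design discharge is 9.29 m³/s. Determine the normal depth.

y_n = 1.49 m

Manning's equation rearranged: A R^(2/3) = nQ / (1·√S) = 0.025 × 9.29 / (√0.016) = 1.836.
At y = 1.76 m: A R^(2/3) = 2.863 — high.
At y = 1.17 m: A R^(2/3) = 0.9638 — low.
At y = 1.49 m: A R^(2/3) = 1.836 — ≈ 1.836.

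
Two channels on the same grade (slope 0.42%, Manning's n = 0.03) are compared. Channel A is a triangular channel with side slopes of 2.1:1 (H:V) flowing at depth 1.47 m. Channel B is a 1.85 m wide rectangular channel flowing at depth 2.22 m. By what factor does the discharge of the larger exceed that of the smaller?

Channel A: For a triangular section with side slope z = 2.1: A = zy² = 2.1×1.47² = 4.538 m²; P = 2y√(1+z²) = 2×1.47×2.326 = 6.838 m. Hydraulic radius R = A/P = 4.538/6.838 = 0.6636 m. Q_A = (1/0.03)·4.538·0.6636^(2/3)·√0.0042 = 7.458 m³/s.
Channel B: Flow area A = b·y = 1.85 × 2.22 = 4.107 m². Wetted perimeter P = b + 2y = 1.85 + 2×2.22 = 6.29 m. Hydraulic radius R = A/P = 4.107/6.29 = 0.6529 m. Q_B = (1/0.03)·4.107·0.6529^(2/3)·√0.0042 = 6.677 m³/s.
The larger discharge is 7.458 m³/s and the smaller is 6.677 m³/s; the ratio is 1.12.

1.12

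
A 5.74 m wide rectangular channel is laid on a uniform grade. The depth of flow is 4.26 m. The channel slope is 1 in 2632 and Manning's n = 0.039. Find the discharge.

Q = 17.5 m³/s

Flow area A = b·y = 5.74 × 4.26 = 24.45 m². Wetted perimeter P = b + 2y = 5.74 + 2×4.26 = 14.26 m.
Hydraulic radius R = A/P = 24.45/14.26 = 1.715 m.
Manning's equation: Q = (1/n) A R^(2/3) S^(1/2) = (1/0.039) × 24.45 × 1.715^(2/3) × 0.0003799^(1/2) = 17.5 m³/s.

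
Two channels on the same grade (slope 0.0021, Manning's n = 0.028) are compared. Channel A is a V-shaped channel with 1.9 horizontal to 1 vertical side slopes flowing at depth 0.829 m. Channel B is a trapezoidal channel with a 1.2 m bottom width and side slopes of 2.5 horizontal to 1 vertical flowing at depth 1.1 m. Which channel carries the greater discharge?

channel B

Channel A: For a triangular section with side slope z = 1.9: A = zy² = 1.9×0.829² = 1.306 m²; P = 2y√(1+z²) = 2×0.829×2.147 = 3.56 m. Hydraulic radius R = A/P = 1.306/3.56 = 0.3668 m. Q_A = (1/0.028)·1.306·0.3668^(2/3)·√0.0021 = 1.095 m³/s.
Channel B: With bottom width b = 1.2 m and side slope z = 2.5: A = (b + zy)y = (1.2 + 2.5×1.1)×1.1 = 4.345 m²; P = b + 2y√(1+z²) = 1.2 + 2×1.1×2.693 = 7.124 m. Hydraulic radius R = A/P = 4.345/7.124 = 0.6099 m. Q_B = (1/0.028)·4.345·0.6099^(2/3)·√0.0021 = 5.114 m³/s.
Q_A = 1.095 m³/s vs Q_B = 5.114 m³/s, so channel B carries more.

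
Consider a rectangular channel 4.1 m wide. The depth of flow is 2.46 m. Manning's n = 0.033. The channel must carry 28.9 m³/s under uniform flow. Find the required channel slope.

Flow area A = b·y = 4.1 × 2.46 = 10.09 m². Wetted perimeter P = b + 2y = 4.1 + 2×2.46 = 9.02 m.
Hydraulic radius R = A/P = 10.09/9.02 = 1.118 m.
From Manning's equation, S = [nQ / (1 A R^(2/3))]² = [0.033 × 28.9 / (1 × 10.09 × 1.118^(2/3))]² = 0.0077.

S = 0.0077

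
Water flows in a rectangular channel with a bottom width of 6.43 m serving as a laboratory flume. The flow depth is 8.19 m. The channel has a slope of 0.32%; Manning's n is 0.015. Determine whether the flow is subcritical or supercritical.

Flow area A = b·y = 6.43 × 8.19 = 52.66 m². Wetted perimeter P = b + 2y = 6.43 + 2×8.19 = 22.81 m.
Hydraulic radius R = A/P = 52.66/22.81 = 2.309 m.
V = (1/n) R^(2/3) √S = (1/0.015) × 2.309^(2/3) × √0.0032 = 6.588 m/s. Hydraulic depth D_h = A/T = 52.66/6.43 = 8.19 m.
Froude number Fr = V/√(g·D_h) = 6.588/√(9.81×8.19) = 0.735, which is less than 1, so the flow is subcritical.

subcritical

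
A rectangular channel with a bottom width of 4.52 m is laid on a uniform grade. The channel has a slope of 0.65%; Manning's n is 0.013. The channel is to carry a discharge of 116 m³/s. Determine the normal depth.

y_n = 3.38 m

Manning's equation rearranged: A R^(2/3) = nQ / (1·√S) = 0.013 × 116 / (√0.0065) = 18.7.
Try y = 4.28 m: A R^(2/3) = 25.11 — over.
Try y = 3.38 m: A R^(2/3) = 18.7 — matches.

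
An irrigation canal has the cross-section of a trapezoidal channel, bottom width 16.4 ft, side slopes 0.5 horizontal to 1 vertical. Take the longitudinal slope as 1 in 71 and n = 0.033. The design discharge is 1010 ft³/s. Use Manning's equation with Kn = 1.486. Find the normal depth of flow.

y_n = 4.62 ft

Manning's equation rearranged: A R^(2/3) = nQ / (1.486·√S) = 0.033 × 1010 / (1.486 × √0.01408) = 189.
At y = 5.34 ft: A R^(2/3) = 238.9 — too large.
At y = 3.85 ft: A R^(2/3) = 140.9 — too small.
At y = 4.62 ft: A R^(2/3) = 189 — matches.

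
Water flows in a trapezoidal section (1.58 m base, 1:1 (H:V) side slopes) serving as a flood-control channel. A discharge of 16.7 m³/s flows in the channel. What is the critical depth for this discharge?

y_c = 1.61 m

At critical depth, Q² T / (g A³) = 1, i.e. A³/T = Q²/g = 16.7²/9.81 = 28.43.
Try y = 1.29 m: A³/T = 12.2 — too small.
Try y = 1.93 m: A³/T = 57.15 — too large.
Try y = 1.61 m: A³/T = 28.22 — close enough.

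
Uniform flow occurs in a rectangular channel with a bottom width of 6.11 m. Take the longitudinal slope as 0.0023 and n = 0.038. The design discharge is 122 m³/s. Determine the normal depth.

y_n = 9.11 m

Manning's equation rearranged: A R^(2/3) = nQ / (1·√S) = 0.038 × 122 / (√0.0023) = 96.67.
Try y = 11.1 m: A R^(2/3) = 121.4 — over.
Try y = 9.11 m: A R^(2/3) = 96.64 — ≈ 96.67.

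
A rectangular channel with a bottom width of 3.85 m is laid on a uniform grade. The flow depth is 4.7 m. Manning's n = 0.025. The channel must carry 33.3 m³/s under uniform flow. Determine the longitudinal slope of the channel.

S = 0.0014

Flow area A = b·y = 3.85 × 4.7 = 18.1 m². Wetted perimeter P = b + 2y = 3.85 + 2×4.7 = 13.25 m.
Hydraulic radius R = A/P = 18.1/13.25 = 1.366 m.
From Manning's equation, S = [nQ / (1 A R^(2/3))]² = [0.025 × 33.3 / (1 × 18.1 × 1.366^(2/3))]² = 0.0014.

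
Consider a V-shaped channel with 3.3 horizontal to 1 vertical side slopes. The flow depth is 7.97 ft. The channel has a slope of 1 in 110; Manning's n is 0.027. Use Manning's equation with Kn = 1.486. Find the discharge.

Q = 2690 ft³/s

For a triangular section with side slope z = 3.3: A = zy² = 3.3×7.97² = 209.6 ft²; P = 2y√(1+z²) = 2×7.97×3.448 = 54.96 ft.
Hydraulic radius R = A/P = 209.6/54.96 = 3.814 ft.
Manning's equation: Q = (1.486/n) A R^(2/3) S^(1/2) = (1.486/0.027) × 209.6 × 3.814^(2/3) × 0.009091^(1/2) = 2690 ft³/s.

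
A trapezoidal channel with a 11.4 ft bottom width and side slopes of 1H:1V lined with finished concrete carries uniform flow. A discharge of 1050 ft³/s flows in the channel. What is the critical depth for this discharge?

y_c = 5.43 ft

At critical depth, Q² T / (g A³) = 1, i.e. A³/T = Q²/g = 1050²/32.2 = 34240.
At y = 6.72 ft: A³/T = 72680 — too large.
At y = 4.68 ft: A³/T = 20530 — too small.
At y = 5.43 ft: A³/T = 34290 — ≈ 34240.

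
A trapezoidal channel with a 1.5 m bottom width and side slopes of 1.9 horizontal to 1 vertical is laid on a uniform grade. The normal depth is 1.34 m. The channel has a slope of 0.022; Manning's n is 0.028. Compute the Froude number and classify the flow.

supercritical

With bottom width b = 1.5 m and side slope z = 1.9: A = (b + zy)y = (1.5 + 1.9×1.34)×1.34 = 5.422 m²; P = b + 2y√(1+z²) = 1.5 + 2×1.34×2.147 = 7.254 m.
Hydraulic radius R = A/P = 5.422/7.254 = 0.7474 m.
V = (1/n) R^(2/3) √S = (1/0.028) × 0.7474^(2/3) × √0.022 = 4.363 m/s. Hydraulic depth D_h = A/T = 5.422/6.592 = 0.8225 m.
Froude number Fr = V/√(g·D_h) = 4.363/√(9.81×0.8225) = 1.54, which is greater than 1, so the flow is supercritical.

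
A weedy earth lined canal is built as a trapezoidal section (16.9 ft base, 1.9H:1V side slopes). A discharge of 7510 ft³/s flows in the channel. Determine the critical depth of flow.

At critical depth, Q² T / (g A³) = 1, i.e. A³/T = Q²/g = 7510²/32.2 = 1752000.
Try y = 13.3 ft: A³/T = 2616000 — too large.
Try y = 9.07 ft: A³/T = 577700 — too small.
Try y = 12 ft: A³/T = 1730000 — close enough.

y_c = 12 ft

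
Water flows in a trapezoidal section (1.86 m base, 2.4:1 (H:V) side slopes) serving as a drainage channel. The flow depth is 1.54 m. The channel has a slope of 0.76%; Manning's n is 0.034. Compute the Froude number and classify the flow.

subcritical

With bottom width b = 1.86 m and side slope z = 2.4: A = (b + zy)y = (1.86 + 2.4×1.54)×1.54 = 8.556 m²; P = b + 2y√(1+z²) = 1.86 + 2×1.54×2.6 = 9.868 m.
Hydraulic radius R = A/P = 8.556/9.868 = 0.8671 m.
V = (1/n) R^(2/3) √S = (1/0.034) × 0.8671^(2/3) × √0.0076 = 2.331 m/s. Hydraulic depth D_h = A/T = 8.556/9.252 = 0.9248 m.
Froude number Fr = V/√(g·D_h) = 2.331/√(9.81×0.9248) = 0.774, which is less than 1, so the flow is subcritical.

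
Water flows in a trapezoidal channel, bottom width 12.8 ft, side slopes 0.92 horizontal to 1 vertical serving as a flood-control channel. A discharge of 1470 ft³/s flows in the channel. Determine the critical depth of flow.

y_c = 6.33 ft

At critical depth, Q² T / (g A³) = 1, i.e. A³/T = Q²/g = 1470²/32.2 = 67110.
Trying y = 5.13 ft: A³/T = 32640 — too small.
Trying y = 7.66 ft: A³/T = 130700 — too large.
Trying y = 6.33 ft: A³/T = 67020 — ≈ 67110.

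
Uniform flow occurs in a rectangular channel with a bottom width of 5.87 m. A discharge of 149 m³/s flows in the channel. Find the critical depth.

For a rectangular channel, critical depth y_c = (q²/g)^(1/3) where q = Q/b = 149/5.87 = 25.38 m²/s.
So y_c = (25.38²/9.81)^(1/3) = 4.03 m.

y_c = 4.03 m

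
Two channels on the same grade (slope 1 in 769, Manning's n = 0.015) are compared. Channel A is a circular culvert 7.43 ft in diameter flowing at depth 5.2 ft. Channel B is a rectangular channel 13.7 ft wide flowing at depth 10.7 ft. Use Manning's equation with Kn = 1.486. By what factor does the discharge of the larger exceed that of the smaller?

6.93

Channel A: For a circular section of diameter D = 7.43 ft at depth y = 5.2 ft, the central angle is θ = 2 arccos(1 − 2y/D) = 3.964 rad. Then A = (D²/8)(θ − sin θ) = 32.41 ft² and P = Dθ/2 = 14.73 ft. Hydraulic radius R = A/P = 32.41/14.73 = 2.201 ft. Q_A = (1.486/0.015)·32.41·2.201^(2/3)·√0.0013 = 195.9 ft³/s.
Channel B: Flow area A = b·y = 13.7 × 10.7 = 146.6 ft². Wetted perimeter P = b + 2y = 13.7 + 2×10.7 = 35.1 ft. Hydraulic radius R = A/P = 146.6/35.1 = 4.176 ft. Q_B = (1.486/0.015)·146.6·4.176^(2/3)·√0.0013 = 1358 ft³/s.
The larger discharge is 1358 ft³/s and the smaller is 195.9 ft³/s; the ratio is 6.93.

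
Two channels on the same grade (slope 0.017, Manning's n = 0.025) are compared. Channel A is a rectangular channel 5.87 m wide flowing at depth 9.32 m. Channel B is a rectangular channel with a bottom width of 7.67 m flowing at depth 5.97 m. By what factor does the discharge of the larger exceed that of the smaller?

1.16

Channel A: Flow area A = b·y = 5.87 × 9.32 = 54.71 m². Wetted perimeter P = b + 2y = 5.87 + 2×9.32 = 24.51 m. Hydraulic radius R = A/P = 54.71/24.51 = 2.232 m. Q_A = (1/0.025)·54.71·2.232^(2/3)·√0.017 = 487.3 m³/s.
Channel B: Flow area A = b·y = 7.67 × 5.97 = 45.79 m². Wetted perimeter P = b + 2y = 7.67 + 2×5.97 = 19.61 m. Hydraulic radius R = A/P = 45.79/19.61 = 2.335 m. Q_B = (1/0.025)·45.79·2.335^(2/3)·√0.017 = 420.3 m³/s.
The larger discharge is 487.3 m³/s and the smaller is 420.3 m³/s; the ratio is 1.16.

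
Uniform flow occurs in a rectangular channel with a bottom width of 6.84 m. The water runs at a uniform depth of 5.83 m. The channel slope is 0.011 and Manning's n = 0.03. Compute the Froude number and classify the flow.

Flow area A = b·y = 6.84 × 5.83 = 39.88 m². Wetted perimeter P = b + 2y = 6.84 + 2×5.83 = 18.5 m.
Hydraulic radius R = A/P = 39.88/18.5 = 2.156 m.
V = (1/n) R^(2/3) √S = (1/0.03) × 2.156^(2/3) × √0.011 = 5.834 m/s. Hydraulic depth D_h = A/T = 39.88/6.84 = 5.83 m.
Froude number Fr = V/√(g·D_h) = 5.834/√(9.81×5.83) = 0.771, which is less than 1, so the flow is subcritical.

subcritical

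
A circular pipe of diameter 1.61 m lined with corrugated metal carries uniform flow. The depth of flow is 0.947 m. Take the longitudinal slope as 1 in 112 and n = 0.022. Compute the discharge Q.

Q = 3.11 m³/s

For a circular section of diameter D = 1.61 m at depth y = 0.947 m, the central angle is θ = 2 arccos(1 − 2y/D) = 3.496 rad. Then A = (D²/8)(θ − sin θ) = 1.245 m² and P = Dθ/2 = 2.814 m.
Hydraulic radius R = A/P = 1.245/2.814 = 0.4425 m.
Manning's equation: Q = (1/n) A R^(2/3) S^(1/2) = (1/0.022) × 1.245 × 0.4425^(2/3) × 0.008929^(1/2) = 3.11 m³/s.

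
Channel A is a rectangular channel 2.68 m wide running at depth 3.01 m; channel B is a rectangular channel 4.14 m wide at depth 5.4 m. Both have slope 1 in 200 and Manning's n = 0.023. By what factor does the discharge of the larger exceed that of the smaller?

3.81

Channel A: Flow area A = b·y = 2.68 × 3.01 = 8.067 m². Wetted perimeter P = b + 2y = 2.68 + 2×3.01 = 8.7 m. Hydraulic radius R = A/P = 8.067/8.7 = 0.9272 m. Q_A = (1/0.023)·8.067·0.9272^(2/3)·√0.005 = 23.58 m³/s.
Channel B: Flow area A = b·y = 4.14 × 5.4 = 22.36 m². Wetted perimeter P = b + 2y = 4.14 + 2×5.4 = 14.94 m. Hydraulic radius R = A/P = 22.36/14.94 = 1.496 m. Q_B = (1/0.023)·22.36·1.496^(2/3)·√0.005 = 89.92 m³/s.
The larger discharge is 89.92 m³/s and the smaller is 23.58 m³/s; the ratio is 3.81.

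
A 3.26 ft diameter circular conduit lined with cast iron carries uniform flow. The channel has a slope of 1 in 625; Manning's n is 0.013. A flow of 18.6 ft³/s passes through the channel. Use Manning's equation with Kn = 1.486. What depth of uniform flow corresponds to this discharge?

Manning's equation rearranged: A R^(2/3) = nQ / (1.486·√S) = 0.013 × 18.6 / (1.486 × √0.0016) = 4.068.
Try y = 1.37 ft: A R^(2/3) = 2.685 — low.
Try y = 2.01 ft: A R^(2/3) = 5.099 — high.
Try y = 1.74 ft: A R^(2/3) = 4.062 — matches.

y_n = 1.74 ft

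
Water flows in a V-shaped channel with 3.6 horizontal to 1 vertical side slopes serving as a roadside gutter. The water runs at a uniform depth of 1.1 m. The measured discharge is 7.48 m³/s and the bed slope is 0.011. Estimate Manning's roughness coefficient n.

n = 0.04

For a triangular section with side slope z = 3.6: A = zy² = 3.6×1.1² = 4.356 m²; P = 2y√(1+z²) = 2×1.1×3.736 = 8.22 m.
Hydraulic radius R = A/P = 4.356/8.22 = 0.5299 m.
Rearranging Manning's equation: n = (1/Q) A R^(2/3) S^(1/2) = (1/7.48) × 4.356 × 0.5299^(2/3) × √0.011 = 0.04.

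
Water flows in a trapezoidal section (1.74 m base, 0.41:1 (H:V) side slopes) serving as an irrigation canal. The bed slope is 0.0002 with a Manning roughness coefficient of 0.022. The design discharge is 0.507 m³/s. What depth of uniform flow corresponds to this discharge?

y_n = 0.685 m

Manning's equation rearranged: A R^(2/3) = nQ / (1·√S) = 0.022 × 0.507 / (√0.0002) = 0.7887.
Trying y = 0.603 m: A R^(2/3) = 0.6437 — too small.
Trying y = 0.815 m: A R^(2/3) = 1.04 — too large.
Trying y = 0.685 m: A R^(2/3) = 0.7884 — matches.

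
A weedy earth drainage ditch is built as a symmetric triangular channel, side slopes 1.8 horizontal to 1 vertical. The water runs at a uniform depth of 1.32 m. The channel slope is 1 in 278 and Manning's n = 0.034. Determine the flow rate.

For a triangular section with side slope z = 1.8: A = zy² = 1.8×1.32² = 3.136 m²; P = 2y√(1+z²) = 2×1.32×2.059 = 5.436 m.
Hydraulic radius R = A/P = 3.136/5.436 = 0.5769 m.
Manning's equation: Q = (1/n) A R^(2/3) S^(1/2) = (1/0.034) × 3.136 × 0.5769^(2/3) × 0.003597^(1/2) = 3.83 m³/s.

Q = 3.83 m³/s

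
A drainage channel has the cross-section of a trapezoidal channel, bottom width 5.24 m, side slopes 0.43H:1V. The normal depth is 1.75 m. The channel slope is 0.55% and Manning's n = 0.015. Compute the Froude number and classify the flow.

supercritical

With bottom width b = 5.24 m and side slope z = 0.43: A = (b + zy)y = (5.24 + 0.43×1.75)×1.75 = 10.49 m²; P = b + 2y√(1+z²) = 5.24 + 2×1.75×1.089 = 9.05 m.
Hydraulic radius R = A/P = 10.49/9.05 = 1.159 m.
V = (1/n) R^(2/3) √S = (1/0.015) × 1.159^(2/3) × √0.0055 = 5.455 m/s. Hydraulic depth D_h = A/T = 10.49/6.745 = 1.555 m.
Froude number Fr = V/√(g·D_h) = 5.455/√(9.81×1.555) = 1.4, which is greater than 1, so the flow is supercritical.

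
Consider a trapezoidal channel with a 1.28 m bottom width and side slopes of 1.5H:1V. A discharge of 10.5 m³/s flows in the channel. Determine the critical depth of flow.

At critical depth, Q² T / (g A³) = 1, i.e. A³/T = Q²/g = 10.5²/9.81 = 11.24.
Trying y = 0.894 m: A³/T = 3.247 — too small.
Trying y = 1.54 m: A³/T = 28.64 — too large.
Trying y = 1.22 m: A³/T = 11.06 — close enough.

y_c = 1.22 m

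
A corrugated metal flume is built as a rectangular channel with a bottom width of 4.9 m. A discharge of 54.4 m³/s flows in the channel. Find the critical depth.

For a rectangular channel, critical depth y_c = (q²/g)^(1/3) where q = Q/b = 54.4/4.9 = 11.1 m²/s.
So y_c = (11.1²/9.81)^(1/3) = 2.32 m.

y_c = 2.32 m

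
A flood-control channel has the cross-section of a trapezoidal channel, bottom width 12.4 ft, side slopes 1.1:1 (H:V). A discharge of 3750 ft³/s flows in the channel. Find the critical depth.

At critical depth, Q² T / (g A³) = 1, i.e. A³/T = Q²/g = 3750²/32.2 = 436700.
Try y = 11.6 ft: A³/T = 655600 — too large.
Try y = 10.4 ft: A³/T = 432000 — matches.

y_c = 10.4 ft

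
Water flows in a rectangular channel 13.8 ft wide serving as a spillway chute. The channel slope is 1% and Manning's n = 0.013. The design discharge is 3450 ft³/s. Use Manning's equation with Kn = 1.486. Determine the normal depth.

y_n = 8.86 ft

Manning's equation rearranged: A R^(2/3) = nQ / (1.486·√S) = 0.013 × 3450 / (1.486 × √0.01) = 301.8.
At y = 10 ft: A R^(2/3) = 352.5 — high.
At y = 7.49 ft: A R^(2/3) = 242.4 — low.
At y = 8.86 ft: A R^(2/3) = 301.9 — close enough.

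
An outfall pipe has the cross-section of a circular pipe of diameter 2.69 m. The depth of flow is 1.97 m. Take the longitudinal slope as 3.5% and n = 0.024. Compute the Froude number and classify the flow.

supercritical

For a circular section of diameter D = 2.69 m at depth y = 1.97 m, the central angle is θ = 2 arccos(1 − 2y/D) = 4.108 rad. Then A = (D²/8)(θ − sin θ) = 4.46 m² and P = Dθ/2 = 5.525 m.
Hydraulic radius R = A/P = 4.46/5.525 = 0.8072 m.
V = (1/n) R^(2/3) √S = (1/0.024) × 0.8072^(2/3) × √0.035 = 6.758 m/s. Hydraulic depth D_h = A/T = 4.46/2.382 = 1.873 m.
Froude number Fr = V/√(g·D_h) = 6.758/√(9.81×1.873) = 1.58, which is greater than 1, so the flow is supercritical.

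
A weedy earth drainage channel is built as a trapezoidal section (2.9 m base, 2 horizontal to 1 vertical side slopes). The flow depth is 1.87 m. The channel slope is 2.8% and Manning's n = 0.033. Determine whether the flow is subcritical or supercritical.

supercritical

With bottom width b = 2.9 m and side slope z = 2: A = (b + zy)y = (2.9 + 2×1.87)×1.87 = 12.42 m²; P = b + 2y√(1+z²) = 2.9 + 2×1.87×2.236 = 11.26 m.
Hydraulic radius R = A/P = 12.42/11.26 = 1.102 m.
V = (1/n) R^(2/3) √S = (1/0.033) × 1.102^(2/3) × √0.028 = 5.411 m/s. Hydraulic depth D_h = A/T = 12.42/10.38 = 1.196 m.
Froude number Fr = V/√(g·D_h) = 5.411/√(9.81×1.196) = 1.58, which is greater than 1, so the flow is supercritical.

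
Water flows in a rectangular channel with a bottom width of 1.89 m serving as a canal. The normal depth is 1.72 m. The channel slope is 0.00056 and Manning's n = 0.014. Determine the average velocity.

V = 1.22 m/s

Flow area A = b·y = 1.89 × 1.72 = 3.251 m². Wetted perimeter P = b + 2y = 1.89 + 2×1.72 = 5.33 m.
Hydraulic radius R = A/P = 3.251/5.33 = 0.6099 m.
From Manning's equation, V = (1/n) R^(2/3) S^(1/2) = (1/0.014) × 0.6099^(2/3) × 0.00056^(1/2) = 1.22 m/s.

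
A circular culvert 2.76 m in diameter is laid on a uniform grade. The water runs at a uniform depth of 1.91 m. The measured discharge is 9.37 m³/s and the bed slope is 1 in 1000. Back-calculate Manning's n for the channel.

n = 0.013

For a circular section of diameter D = 2.76 m at depth y = 1.91 m, the central angle is θ = 2 arccos(1 − 2y/D) = 3.93 rad. Then A = (D²/8)(θ − sin θ) = 4.417 m² and P = Dθ/2 = 5.423 m.
Hydraulic radius R = A/P = 4.417/5.423 = 0.8145 m.
Rearranging Manning's equation: n = (1/Q) A R^(2/3) S^(1/2) = (1/9.37) × 4.417 × 0.8145^(2/3) × √0.001 = 0.013.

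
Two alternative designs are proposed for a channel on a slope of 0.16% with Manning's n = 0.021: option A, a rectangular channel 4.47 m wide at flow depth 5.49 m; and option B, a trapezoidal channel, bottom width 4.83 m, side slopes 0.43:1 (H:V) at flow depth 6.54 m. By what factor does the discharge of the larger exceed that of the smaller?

2.84

Channel A: Flow area A = b·y = 4.47 × 5.49 = 24.54 m². Wetted perimeter P = b + 2y = 4.47 + 2×5.49 = 15.45 m. Hydraulic radius R = A/P = 24.54/15.45 = 1.588 m. Q_A = (1/0.021)·24.54·1.588^(2/3)·√0.0016 = 63.63 m³/s.
Channel B: With bottom width b = 4.83 m and side slope z = 0.43: A = (b + zy)y = (4.83 + 0.43×6.54)×6.54 = 49.98 m²; P = b + 2y√(1+z²) = 4.83 + 2×6.54×1.089 = 19.07 m. Hydraulic radius R = A/P = 49.98/19.07 = 2.621 m. Q_B = (1/0.021)·49.98·2.621^(2/3)·√0.0016 = 181 m³/s.
The larger discharge is 181 m³/s and the smaller is 63.63 m³/s; the ratio is 2.84.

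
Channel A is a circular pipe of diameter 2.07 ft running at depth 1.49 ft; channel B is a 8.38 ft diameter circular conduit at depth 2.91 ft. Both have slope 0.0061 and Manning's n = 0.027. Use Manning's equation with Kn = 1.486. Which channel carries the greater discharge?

channel B

Channel A: For a circular section of diameter D = 2.07 ft at depth y = 1.49 ft, the central angle is θ = 2 arccos(1 − 2y/D) = 4.052 rad. Then A = (D²/8)(θ − sin θ) = 2.593 ft² and P = Dθ/2 = 4.194 ft. Hydraulic radius R = A/P = 2.593/4.194 = 0.6184 ft. Q_A = (1.486/0.027)·2.593·0.6184^(2/3)·√0.0061 = 8.091 ft³/s.
Channel B: For a circular section of diameter D = 8.38 ft at depth y = 2.91 ft, the central angle is θ = 2 arccos(1 − 2y/D) = 2.521 rad. Then A = (D²/8)(θ − sin θ) = 17.02 ft² and P = Dθ/2 = 10.56 ft. Hydraulic radius R = A/P = 17.02/10.56 = 1.611 ft. Q_B = (1.486/0.027)·17.02·1.611^(2/3)·√0.0061 = 100.6 ft³/s.
Q_A = 8.091 ft³/s vs Q_B = 100.6 ft³/s, so channel B carries more.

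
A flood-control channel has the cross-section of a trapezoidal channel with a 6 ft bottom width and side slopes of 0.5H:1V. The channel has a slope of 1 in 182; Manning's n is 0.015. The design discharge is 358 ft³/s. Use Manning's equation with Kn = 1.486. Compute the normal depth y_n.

y_n = 3.8 ft

Manning's equation rearranged: A R^(2/3) = nQ / (1.486·√S) = 0.015 × 358 / (1.486 × √0.005495) = 48.75.
Try y = 3.15 ft: A R^(2/3) = 35.69 — low.
Try y = 4.59 ft: A R^(2/3) = 67.13 — high.
Try y = 3.8 ft: A R^(2/3) = 48.77 — close enough.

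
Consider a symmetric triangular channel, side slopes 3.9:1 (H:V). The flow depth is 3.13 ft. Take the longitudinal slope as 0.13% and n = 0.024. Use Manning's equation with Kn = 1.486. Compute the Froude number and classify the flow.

For a triangular section with side slope z = 3.9: A = zy² = 3.9×3.13² = 38.21 ft²; P = 2y√(1+z²) = 2×3.13×4.026 = 25.2 ft.
Hydraulic radius R = A/P = 38.21/25.2 = 1.516 ft.
V = (1.486/n) R^(2/3) √S = (1.486/0.024) × 1.516^(2/3) × √0.0013 = 2.946 ft/s. Hydraulic depth D_h = A/T = 38.21/24.41 = 1.565 ft.
Froude number Fr = V/√(g·D_h) = 2.946/√(32.2×1.565) = 0.415, which is less than 1, so the flow is subcritical.

subcritical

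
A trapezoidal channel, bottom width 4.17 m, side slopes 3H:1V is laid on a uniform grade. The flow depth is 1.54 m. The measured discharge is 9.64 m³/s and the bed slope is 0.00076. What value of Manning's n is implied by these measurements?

n = 0.038

With bottom width b = 4.17 m and side slope z = 3: A = (b + zy)y = (4.17 + 3×1.54)×1.54 = 13.54 m²; P = b + 2y√(1+z²) = 4.17 + 2×1.54×3.162 = 13.91 m.
Hydraulic radius R = A/P = 13.54/13.91 = 0.9732 m.
Rearranging Manning's equation: n = (1/Q) A R^(2/3) S^(1/2) = (1/9.64) × 13.54 × 0.9732^(2/3) × √0.00076 = 0.038.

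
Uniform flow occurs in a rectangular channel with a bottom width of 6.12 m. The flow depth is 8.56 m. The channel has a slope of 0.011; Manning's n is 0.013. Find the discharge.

Q = 727 m³/s

Flow area A = b·y = 6.12 × 8.56 = 52.39 m². Wetted perimeter P = b + 2y = 6.12 + 2×8.56 = 23.24 m.
Hydraulic radius R = A/P = 52.39/23.24 = 2.254 m.
Manning's equation: Q = (1/n) A R^(2/3) S^(1/2) = (1/0.013) × 52.39 × 2.254^(2/3) × 0.011^(1/2) = 727 m³/s.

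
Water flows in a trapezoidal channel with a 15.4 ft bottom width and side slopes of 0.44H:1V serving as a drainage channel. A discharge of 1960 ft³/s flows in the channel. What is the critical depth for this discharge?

At critical depth, Q² T / (g A³) = 1, i.e. A³/T = Q²/g = 1960²/32.2 = 119300.
At y = 5.45 ft: A³/T = 45190 — short.
At y = 7.39 ft: A³/T = 119600 — ≈ 119300.

y_c = 7.39 ft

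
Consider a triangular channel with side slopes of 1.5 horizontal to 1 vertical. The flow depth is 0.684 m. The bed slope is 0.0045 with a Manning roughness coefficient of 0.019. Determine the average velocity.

For a triangular section with side slope z = 1.5: A = zy² = 1.5×0.684² = 0.7018 m²; P = 2y√(1+z²) = 2×0.684×1.803 = 2.466 m.
Hydraulic radius R = A/P = 0.7018/2.466 = 0.2846 m.
From Manning's equation, V = (1/n) R^(2/3) S^(1/2) = (1/0.019) × 0.2846^(2/3) × 0.0045^(1/2) = 1.53 m/s.

V = 1.53 m/s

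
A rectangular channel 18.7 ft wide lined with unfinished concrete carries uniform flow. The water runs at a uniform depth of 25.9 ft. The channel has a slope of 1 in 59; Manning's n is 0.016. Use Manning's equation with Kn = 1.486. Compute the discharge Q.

Flow area A = b·y = 18.7 × 25.9 = 484.3 ft². Wetted perimeter P = b + 2y = 18.7 + 2×25.9 = 70.5 ft.
Hydraulic radius R = A/P = 484.3/70.5 = 6.87 ft.
Manning's equation: Q = (1.486/n) A R^(2/3) S^(1/2) = (1.486/0.016) × 484.3 × 6.87^(2/3) × 0.01695^(1/2) = 21200 ft³/s.

Q = 21200 ft³/s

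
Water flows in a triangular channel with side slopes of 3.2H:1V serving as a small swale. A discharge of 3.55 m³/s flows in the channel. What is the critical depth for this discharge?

At critical depth, Q² T / (g A³) = 1, i.e. A³/T = Q²/g = 3.55²/9.81 = 1.285.
Try y = 0.885 m: A³/T = 2.78 — over.
Try y = 0.637 m: A³/T = 0.537 — short.
Try y = 0.758 m: A³/T = 1.281 — matches.

y_c = 0.758 m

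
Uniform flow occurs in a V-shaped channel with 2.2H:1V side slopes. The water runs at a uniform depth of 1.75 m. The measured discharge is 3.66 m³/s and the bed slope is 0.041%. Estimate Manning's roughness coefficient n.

For a triangular section with side slope z = 2.2: A = zy² = 2.2×1.75² = 6.738 m²; P = 2y√(1+z²) = 2×1.75×2.417 = 8.458 m.
Hydraulic radius R = A/P = 6.738/8.458 = 0.7966 m.
Rearranging Manning's equation: n = (1/Q) A R^(2/3) S^(1/2) = (1/3.66) × 6.738 × 0.7966^(2/3) × √0.00041 = 0.032.

n = 0.032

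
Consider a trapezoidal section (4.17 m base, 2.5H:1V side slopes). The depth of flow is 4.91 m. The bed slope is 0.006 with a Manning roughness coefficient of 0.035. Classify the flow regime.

With bottom width b = 4.17 m and side slope z = 2.5: A = (b + zy)y = (4.17 + 2.5×4.91)×4.91 = 80.74 m²; P = b + 2y√(1+z²) = 4.17 + 2×4.91×2.693 = 30.61 m.
Hydraulic radius R = A/P = 80.74/30.61 = 2.638 m.
V = (1/n) R^(2/3) √S = (1/0.035) × 2.638^(2/3) × √0.006 = 4.225 m/s. Hydraulic depth D_h = A/T = 80.74/28.72 = 2.811 m.
Froude number Fr = V/√(g·D_h) = 4.225/√(9.81×2.811) = 0.805, which is less than 1, so the flow is subcritical.

subcritical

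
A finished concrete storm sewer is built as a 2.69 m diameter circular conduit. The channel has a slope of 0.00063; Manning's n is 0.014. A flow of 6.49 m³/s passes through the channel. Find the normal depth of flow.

y_n = 1.87 m

Manning's equation rearranged: A R^(2/3) = nQ / (1·√S) = 0.014 × 6.49 / (√0.00063) = 3.62.
At y = 1.64 m: A R^(2/3) = 3.003 — too small.
At y = 1.87 m: A R^(2/3) = 3.619 — close enough.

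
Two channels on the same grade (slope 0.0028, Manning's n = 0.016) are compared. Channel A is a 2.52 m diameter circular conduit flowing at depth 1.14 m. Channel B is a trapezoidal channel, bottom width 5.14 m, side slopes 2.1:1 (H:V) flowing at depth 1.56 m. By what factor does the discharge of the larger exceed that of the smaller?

Channel A: For a circular section of diameter D = 2.52 m at depth y = 1.14 m, the central angle is θ = 2 arccos(1 − 2y/D) = 2.951 rad. Then A = (D²/8)(θ − sin θ) = 2.192 m² and P = Dθ/2 = 3.718 m. Hydraulic radius R = A/P = 2.192/3.718 = 0.5895 m. Q_A = (1/0.016)·2.192·0.5895^(2/3)·√0.0028 = 5.096 m³/s.
Channel B: With bottom width b = 5.14 m and side slope z = 2.1: A = (b + zy)y = (5.14 + 2.1×1.56)×1.56 = 13.13 m²; P = b + 2y√(1+z²) = 5.14 + 2×1.56×2.326 = 12.4 m. Hydraulic radius R = A/P = 13.13/12.4 = 1.059 m. Q_B = (1/0.016)·13.13·1.059^(2/3)·√0.0028 = 45.11 m³/s.
The larger discharge is 45.11 m³/s and the smaller is 5.096 m³/s; the ratio is 8.85.

8.85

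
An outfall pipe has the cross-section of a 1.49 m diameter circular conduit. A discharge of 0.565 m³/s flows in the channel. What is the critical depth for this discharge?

y_c = 0.378 m

At critical depth, Q² T / (g A³) = 1, i.e. A³/T = Q²/g = 0.565²/9.81 = 0.03254.
Try y = 0.324 m: A³/T = 0.01781 — short.
Try y = 0.471 m: A³/T = 0.07636 — over.
Try y = 0.378 m: A³/T = 0.0325 — matches.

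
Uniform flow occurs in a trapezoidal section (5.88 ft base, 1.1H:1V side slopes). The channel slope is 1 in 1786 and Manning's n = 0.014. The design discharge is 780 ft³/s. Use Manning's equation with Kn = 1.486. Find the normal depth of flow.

y_n = 8.21 ft

Manning's equation rearranged: A R^(2/3) = nQ / (1.486·√S) = 0.014 × 780 / (1.486 × √0.0005599) = 310.6.
Try y = 9.13 ft: A R^(2/3) = 390.5 — over.
Try y = 7.26 ft: A R^(2/3) = 239.3 — short.
Try y = 8.21 ft: A R^(2/3) = 310.6 — ≈ 310.6.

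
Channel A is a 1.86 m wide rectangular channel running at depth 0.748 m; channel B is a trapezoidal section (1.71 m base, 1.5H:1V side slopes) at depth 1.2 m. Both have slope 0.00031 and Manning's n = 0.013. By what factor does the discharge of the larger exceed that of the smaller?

Channel A: Flow area A = b·y = 1.86 × 0.748 = 1.391 m². Wetted perimeter P = b + 2y = 1.86 + 2×0.748 = 3.356 m. Hydraulic radius R = A/P = 1.391/3.356 = 0.4146 m. Q_A = (1/0.013)·1.391·0.4146^(2/3)·√0.00031 = 1.048 m³/s.
Channel B: With bottom width b = 1.71 m and side slope z = 1.5: A = (b + zy)y = (1.71 + 1.5×1.2)×1.2 = 4.212 m²; P = b + 2y√(1+z²) = 1.71 + 2×1.2×1.803 = 6.037 m. Hydraulic radius R = A/P = 4.212/6.037 = 0.6977 m. Q_B = (1/0.013)·4.212·0.6977^(2/3)·√0.00031 = 4.488 m³/s.
The larger discharge is 4.488 m³/s and the smaller is 1.048 m³/s; the ratio is 4.28.

4.28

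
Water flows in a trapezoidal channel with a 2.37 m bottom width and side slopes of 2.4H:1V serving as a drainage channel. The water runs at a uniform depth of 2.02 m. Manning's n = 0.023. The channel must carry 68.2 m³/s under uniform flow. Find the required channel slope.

S = 0.0098

With bottom width b = 2.37 m and side slope z = 2.4: A = (b + zy)y = (2.37 + 2.4×2.02)×2.02 = 14.58 m²; P = b + 2y√(1+z²) = 2.37 + 2×2.02×2.6 = 12.87 m.
Hydraulic radius R = A/P = 14.58/12.87 = 1.133 m.
From Manning's equation, S = [nQ / (1 A R^(2/3))]² = [0.023 × 68.2 / (1 × 14.58 × 1.133^(2/3))]² = 0.0098.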